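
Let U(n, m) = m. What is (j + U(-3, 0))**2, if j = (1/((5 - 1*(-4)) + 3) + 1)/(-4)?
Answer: 169/2304 ≈ 0.073351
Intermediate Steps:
j = -13/48 (j = (1/((5 + 4) + 3) + 1)*(-1/4) = (1/(9 + 3) + 1)*(-1/4) = (1/12 + 1)*(-1/4) = (13/12)*(-1/4) = -13/48 ≈ -0.27083)
(j + U(-3, 0))**2 = (-13/48 + 0)**2 = (-13/48)**2 = 169/2304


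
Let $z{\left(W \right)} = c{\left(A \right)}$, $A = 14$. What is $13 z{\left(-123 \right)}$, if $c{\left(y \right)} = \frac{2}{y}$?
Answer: $\frac{13}{7} \approx 1.8571$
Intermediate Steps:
$z{\left(W \right)} = \frac{1}{7}$ ($z{\left(W \right)} = \frac{2}{14} = 2 \cdot \frac{1}{14} = \frac{1}{7}$)
$13 z{\left(-123 \right)} = 13 \cdot \frac{1}{7} = \frac{13}{7}$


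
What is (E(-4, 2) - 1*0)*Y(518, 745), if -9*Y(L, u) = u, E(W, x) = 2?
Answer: -1490/9 ≈ -165.56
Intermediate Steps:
Y(L, u) = -u/9
(E(-4, 2) - 1*0)*Y(518, 745) = (2 - 1*0)*(-1/9*745) = (2 + 0)*(-745/9) = 2*(-745/9) = -1490/9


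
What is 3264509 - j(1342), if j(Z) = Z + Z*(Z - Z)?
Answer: 3263167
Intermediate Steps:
j(Z) = Z (j(Z) = Z + Z*0 = Z + 0 = Z)
3264509 - j(1342) = 3264509 - 1*1342 = 3264509 - 1342 = 3263167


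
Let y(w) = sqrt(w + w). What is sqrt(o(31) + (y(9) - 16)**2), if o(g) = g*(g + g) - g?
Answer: sqrt(2165 - 96*sqrt(2)) ≈ 45.047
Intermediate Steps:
y(w) = sqrt(2)*sqrt(w) (y(w) = sqrt(2*w) = sqrt(2)*sqrt(w))
o(g) = -g + 2*g**2 (o(g) = g*(2*g) - g = 2*g**2 - g = -g + 2*g**2)
sqrt(o(31) + (y(9) - 16)**2) = sqrt(31*(-1 + 2*31) + (sqrt(2)*sqrt(9) - 16)**2) = sqrt(31*(-1 + 62) + (sqrt(2)*3 - 16)**2) = sqrt(31*61 + (3*sqrt(2) - 16)**2) = sqrt(1891 + (-16 + 3*sqrt(2))**2)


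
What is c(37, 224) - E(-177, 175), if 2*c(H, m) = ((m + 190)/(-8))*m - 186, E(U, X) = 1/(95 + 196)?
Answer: -1713700/291 ≈ -5889.0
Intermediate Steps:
E(U, X) = 1/291
c(H, m) = -93 + m*(-95/4 - m/8)/2 (c(H, m) = (((m + 190)/(-8))*m - 186)/2 = (((190 + m)*(-1/8))*m - 186)/2 = ((-95/4 - m/8)*m - 186)/2 = (m*(-95/4 - m/8) - 186)/2 = (-186 + m*(-95/4 - m/8))/2 = -93 + m*(-95/4 - m/8)/2)
c(37, 224) - E(-177, 175) = (-93 - 95/8*224 - 1/16*224**2) - 1*1/291 = (-93 - 2660 - 1/16*50176) - 1/291 = (-93 - 2660 - 3136) - 1/291 = -5889 - 1/291 = -1713700/291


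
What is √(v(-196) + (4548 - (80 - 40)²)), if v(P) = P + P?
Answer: 6*√71 ≈ 50.557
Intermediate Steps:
v(P) = 2*P
√(v(-196) + (4548 - (80 - 40)²)) = √(2*(-196) + (4548 - (80 - 40)²)) = √(-392 + (4548 - 1*40²)) = √(-392 + (4548 - 1*1600)) = √(-392 + (4548 - 1600)) = √(-392 + 2948) = √2556 = 6*√71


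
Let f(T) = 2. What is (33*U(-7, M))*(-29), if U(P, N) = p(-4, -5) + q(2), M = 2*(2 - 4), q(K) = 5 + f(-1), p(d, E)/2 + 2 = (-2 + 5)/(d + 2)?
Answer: 0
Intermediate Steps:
p(d, E) = -4 + 6/(2 + d) (p(d, E) = -4 + 2*((-2 + 5)/(d + 2)) = -4 + 2*(3/(2 + d)) = -4 + 6/(2 + d))
q(K) = 7 (q(K) = 5 + 2 = 7)
M = -4 (M = 2*(-2) = -4)
U(P, N) = 0 (U(P, N) = 2*(-1 - 2*(-4))/(2 - 4) + 7 = 2*(-1 + 8)/(-2) + 7 = 2*(-½)*7 + 7 = -7 + 7 = 0)
(33*U(-7, M))*(-29) = (33*0)*(-29) = 0*(-29) = 0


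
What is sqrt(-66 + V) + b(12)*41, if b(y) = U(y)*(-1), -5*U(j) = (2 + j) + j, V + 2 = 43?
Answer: 1066/5 + 5*I ≈ 213.2 + 5.0*I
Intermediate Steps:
V = 41 (V = -2 + 43 = 41)
U(j) = -2/5 - 2*j/5 (U(j) = -((2 + j) + j)/5 = -(2 + 2*j)/5 = -2/5 - 2*j/5)
b(y) = 2/5 + 2*y/5 (b(y) = (-2/5 - 2*y/5)*(-1) = 2/5 + 2*y/5)
sqrt(-66 + V) + b(12)*41 = sqrt(-66 + 41) + (2/5 + (2/5)*12)*41 = sqrt(-25) + (2/5 + 24/5)*41 = 5*I + (26/5)*41 = 5*I + 1066/5 = 1066/5 + 5*I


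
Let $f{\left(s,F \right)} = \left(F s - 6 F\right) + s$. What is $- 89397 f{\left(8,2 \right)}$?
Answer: $-1072764$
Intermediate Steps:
$f{\left(s,F \right)} = s - 6 F + F s$ ($f{\left(s,F \right)} = \left(- 6 F + F s\right) + s = s - 6 F + F s$)
$- 89397 f{\left(8,2 \right)} = - 89397 \left(8 - 12 + 2 \cdot 8\right) = - 89397 \left(8 - 12 + 16\right) = \left(-89397\right) 12 = -1072764$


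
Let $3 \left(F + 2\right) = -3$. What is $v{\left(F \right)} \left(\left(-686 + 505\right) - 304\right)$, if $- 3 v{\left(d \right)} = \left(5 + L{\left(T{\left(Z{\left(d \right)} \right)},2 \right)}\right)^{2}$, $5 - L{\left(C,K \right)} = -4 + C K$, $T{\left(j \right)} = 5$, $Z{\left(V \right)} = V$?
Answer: $\frac{7760}{3} \approx 2586.7$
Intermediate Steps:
$L{\left(C,K \right)} = 9 - C K$ ($L{\left(C,K \right)} = 5 - \left(-4 + C K\right) = 9 - C K$)
$F = -3$ ($F = -2 + \frac{1}{3} \left(-3\right) = -2 - 1 = -3$)
$v{\left(d \right)} = - \frac{16}{3}$ ($v{\left(d \right)} = - \frac{\left(5 + \left(9 - 5 \cdot 2\right)\right)^{2}}{3} = - \frac{\left(5 + \left(9 - 10\right)\right)^{2}}{3} = - \frac{\left(5 - 1\right)^{2}}{3} = - \frac{4^{2}}{3} = \left(- \frac{1}{3}\right) 16 = - \frac{16}{3}$)
$v{\left(F \right)} \left(\left(-686 + 505\right) - 304\right) = - \frac{16 \left(\left(-686 + 505\right) - 304\right)}{3} = - \frac{16 \left(-181 - 304\right)}{3} = \left(- \frac{16}{3}\right) \left(-485\right) = \frac{7760}{3}$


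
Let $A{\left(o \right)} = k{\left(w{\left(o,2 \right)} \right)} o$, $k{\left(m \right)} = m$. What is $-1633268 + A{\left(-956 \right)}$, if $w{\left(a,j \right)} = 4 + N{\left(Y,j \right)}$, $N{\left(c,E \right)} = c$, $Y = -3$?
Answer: $-1634224$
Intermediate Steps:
$w{\left(a,j \right)} = 1$ ($w{\left(a,j \right)} = 4 - 3 = 1$)
$A{\left(o \right)} = o$ ($A{\left(o \right)} = 1 o = o$)
$-1633268 + A{\left(-956 \right)} = -1633268 - 956 = -1634224$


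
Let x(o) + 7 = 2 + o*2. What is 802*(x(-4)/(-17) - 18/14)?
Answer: -49724/119 ≈ -417.85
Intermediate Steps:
x(o) = -5 + 2*o (x(o) = -7 + (2 + o*2) = -7 + (2 + 2*o) = -5 + 2*o)
802*(x(-4)/(-17) - 18/14) = 802*((-5 + 2*(-4))/(-17) - 18/14) = 802*((-5 - 8)*(-1/17) - 18*1/14) = 802*(-13*(-1/17) - 9/7) = 802*(13/17 - 9/7) = 802*(-62/119) = -49724/119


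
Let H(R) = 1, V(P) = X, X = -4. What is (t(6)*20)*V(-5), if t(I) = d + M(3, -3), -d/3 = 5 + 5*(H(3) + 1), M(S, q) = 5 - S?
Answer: 3440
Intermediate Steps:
V(P) = -4
d = -45 (d = -3*(5 + 5*(1 + 1)) = -3*(5 + 5*2) = -3*(5 + 10) = -3*15 = -45)
t(I) = -43 (t(I) = -45 + (5 - 1*3) = -45 + (5 - 3) = -45 + 2 = -43)
(t(6)*20)*V(-5) = -43*20*(-4) = -860*(-4) = 3440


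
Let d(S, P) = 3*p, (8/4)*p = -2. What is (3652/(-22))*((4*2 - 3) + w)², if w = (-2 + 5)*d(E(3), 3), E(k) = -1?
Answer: -2656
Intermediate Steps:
p = -1 (p = (½)*(-2) = -1)
d(S, P) = -3 (d(S, P) = 3*(-1) = -3)
w = -9 (w = (-2 + 5)*(-3) = 3*(-3) = -9)
(3652/(-22))*((4*2 - 3) + w)² = (3652/(-22))*((4*2 - 3) - 9)² = (3652*(-1/22))*((8 - 3) - 9)² = -166*(5 - 9)² = -166*(-4)² = -166*16 = -2656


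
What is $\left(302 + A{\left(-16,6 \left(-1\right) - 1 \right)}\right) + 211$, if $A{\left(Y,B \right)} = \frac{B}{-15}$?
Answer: $\frac{7702}{15} \approx 513.47$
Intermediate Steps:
$A{\left(Y,B \right)} = - \frac{B}{15}$ ($A{\left(Y,B \right)} = B \left(- \frac{1}{15}\right) = - \frac{B}{15}$)
$\left(302 + A{\left(-16,6 \left(-1\right) - 1 \right)}\right) + 211 = \left(302 - \frac{6 \left(-1\right) - 1}{15}\right) + 211 = \left(302 - \frac{-6 - 1}{15}\right) + 211 = \left(302 - - \frac{7}{15}\right) + 211 = \left(302 + \frac{7}{15}\right) + 211 = \frac{4537}{15} + 211 = \frac{7702}{15}$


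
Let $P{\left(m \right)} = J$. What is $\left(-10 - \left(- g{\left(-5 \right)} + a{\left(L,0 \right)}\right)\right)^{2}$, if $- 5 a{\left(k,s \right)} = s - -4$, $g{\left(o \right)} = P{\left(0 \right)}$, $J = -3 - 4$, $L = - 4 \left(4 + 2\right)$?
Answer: $\frac{6561}{25} \approx 262.44$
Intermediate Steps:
$L = -24$ ($L = \left(-4\right) 6 = -24$)
$J = -7$
$P{\left(m \right)} = -7$
$g{\left(o \right)} = -7$
$a{\left(k,s \right)} = - \frac{4}{5} - \frac{s}{5}$ ($a{\left(k,s \right)} = - \frac{s - -4}{5} = - \frac{s + 4}{5} = - \frac{4 + s}{5} = - \frac{4}{5} - \frac{s}{5}$)
$\left(-10 - \left(- g{\left(-5 \right)} + a{\left(L,0 \right)}\right)\right)^{2} = \left(-10 - \left(\frac{31}{5} + 0\right)\right)^{2} = \left(-10 - \frac{31}{5}\right)^{2} = \left(- \frac{81}{5}\right)^{2} = \frac{6561}{25}$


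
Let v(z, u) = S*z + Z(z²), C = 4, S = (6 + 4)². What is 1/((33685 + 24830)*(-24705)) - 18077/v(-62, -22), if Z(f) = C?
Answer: 26132347550579/8957018612700 ≈ 2.9175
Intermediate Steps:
S = 100 (S = 10² = 100)
Z(f) = 4
v(z, u) = 4 + 100*z (v(z, u) = 100*z + 4 = 4 + 100*z)
1/((33685 + 24830)*(-24705)) - 18077/v(-62, -22) = 1/((33685 + 24830)*(-24705)) - 18077/(4 + 100*(-62)) = -1/24705/58515 - 18077/(4 - 6200) = (1/58515)*(-1/24705) - 18077/(-6196) = -1/1445613075 - 18077*(-1/6196) = -1/1445613075 + 18077/6196 = 26132347550579/8957018612700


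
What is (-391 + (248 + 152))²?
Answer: 81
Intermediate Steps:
(-391 + (248 + 152))² = (-391 + 400)² = 9² = 81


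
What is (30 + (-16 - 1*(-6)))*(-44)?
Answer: -880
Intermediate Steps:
(30 + (-16 - 1*(-6)))*(-44) = (30 + (-16 + 6))*(-44) = (30 - 10)*(-44) = 20*(-44) = -880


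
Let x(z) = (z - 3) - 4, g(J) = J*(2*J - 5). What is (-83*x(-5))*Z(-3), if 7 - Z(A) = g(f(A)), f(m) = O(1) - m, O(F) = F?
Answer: -4980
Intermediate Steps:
f(m) = 1 - m
g(J) = J*(-5 + 2*J)
Z(A) = 7 - (1 - A)*(-3 - 2*A) (Z(A) = 7 - (1 - A)*(-5 + 2*(1 - A)) = 7 - (1 - A)*(-5 + (2 - 2*A)) = 7 - (1 - A)*(-3 - 2*A))
x(z) = -7 + z (x(z) = (-3 + z) - 4 = -7 + z)
(-83*x(-5))*Z(-3) = (-83*(-7 - 5))*(10 - 1*(-3) - 2*(-3)²) = (-83*(-12))*(10 + 3 - 2*9) = 996*(10 + 3 - 18) = 996*(-5) = -4980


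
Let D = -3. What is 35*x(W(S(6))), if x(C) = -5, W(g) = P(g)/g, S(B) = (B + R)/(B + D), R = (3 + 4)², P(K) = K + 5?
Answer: -175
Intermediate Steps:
P(K) = 5 + K
R = 49 (R = 7² = 49)
S(B) = (49 + B)/(-3 + B) (S(B) = (B + 49)/(B - 3) = (49 + B)/(-3 + B))
W(g) = (5 + g)/g
35*x(W(S(6))) = 35*(-5) = -175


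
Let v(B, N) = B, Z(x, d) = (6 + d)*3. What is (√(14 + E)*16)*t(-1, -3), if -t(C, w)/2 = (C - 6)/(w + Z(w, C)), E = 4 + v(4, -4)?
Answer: 56*√22/3 ≈ 87.554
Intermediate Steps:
Z(x, d) = 18 + 3*d
E = 8 (E = 4 + 4 = 8)
t(C, w) = -2*(-6 + C)/(18 + w + 3*C) (t(C, w) = -2*(C - 6)/(w + (18 + 3*C)) = -2*(-6 + C)/(18 + w + 3*C))
(√(14 + E)*16)*t(-1, -3) = (√(14 + 8)*16)*(2*(6 - 1*(-1))/(18 - 3 + 3*(-1))) = (√22*16)*(2*(6 + 1)/(18 - 3 - 3)) = (16*√22)*(2*7/12) = (16*√22)*(2*(1/12)*7) = (16*√22)*(7/6) = 56*√22/3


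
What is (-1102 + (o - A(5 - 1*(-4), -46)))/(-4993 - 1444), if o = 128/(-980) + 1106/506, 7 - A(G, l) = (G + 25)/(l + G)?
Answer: 2540824602/14762905465 ≈ 0.17211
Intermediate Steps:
A(G, l) = 7 - (25 + G)/(G + l) (A(G, l) = 7 - (G + 25)/(l + G) = 7 - (25 + G)/(G + l))
o = 127389/61985 (o = 128*(-1/980) + 1106*(1/506) = -32/245 + 553/253 = 127389/61985 ≈ 2.0552)
(-1102 + (o - A(5 - 1*(-4), -46)))/(-4993 - 1444) = (-1102 + (127389/61985 - (-25 + 6*(5 - 1*(-4)) + 7*(-46))/((5 - 1*(-4)) - 46)))/(-4993 - 1444) = (-1102 + (127389/61985 - (-25 + 6*(5 + 4) - 322)/((5 + 4) - 46)))/(-6437) = (-1102 + (127389/61985 - (-25 + 6*9 - 322)/(9 - 46)))*(-1/6437) = (-1102 + (127389/61985 - (-25 + 54 - 322)/(-37)))*(-1/6437) = (-1102 + (127389/61985 - (-1)*(-293)/37))*(-1/6437) = (-1102 + (127389/61985 - 1*293/37))*(-1/6437) = (-1102 + (127389/61985 - 293/37))*(-1/6437) = (-1102 - 13448212/2293445)*(-1/6437) = -2540824602/2293445*(-1/6437) = 2540824602/14762905465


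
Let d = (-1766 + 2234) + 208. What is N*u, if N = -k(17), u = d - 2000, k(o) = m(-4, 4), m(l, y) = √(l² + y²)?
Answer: 5296*√2 ≈ 7489.7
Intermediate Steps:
d = 676 (d = 468 + 208 = 676)
k(o) = 4*√2 (k(o) = √((-4)² + 4²) = √(16 + 16) = √32 = 4*√2)
u = -1324 (u = 676 - 2000 = -1324)
N = -4*√2 ≈ -5.6569
N*u = -4*√2*(-1324) = 5296*√2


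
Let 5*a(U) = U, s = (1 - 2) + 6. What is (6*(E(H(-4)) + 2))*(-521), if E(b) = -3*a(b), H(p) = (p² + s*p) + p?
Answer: -106284/5 ≈ -21257.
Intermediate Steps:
s = 5 (s = -1 + 6 = 5)
a(U) = U/5
H(p) = p² + 6*p (H(p) = (p² + 5*p) + p = p² + 6*p)
E(b) = -3*b/5
(6*(E(H(-4)) + 2))*(-521) = (6*(-(-12)*(6 - 4)/5 + 2))*(-521) = (6*(-(-12)*2/5 + 2))*(-521) = (6*(-⅗*(-8) + 2))*(-521) = (6*(24/5 + 2))*(-521) = (6*(34/5))*(-521) = (204/5)*(-521) = -106284/5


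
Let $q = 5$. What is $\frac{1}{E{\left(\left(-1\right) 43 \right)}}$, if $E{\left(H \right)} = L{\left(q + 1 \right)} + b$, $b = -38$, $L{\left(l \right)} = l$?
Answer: $- \frac{1}{32} \approx -0.03125$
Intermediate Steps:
$E{\left(H \right)} = -32$ ($E{\left(H \right)} = \left(5 + 1\right) - 38 = 6 - 38 = -32$)
$\frac{1}{E{\left(\left(-1\right) 43 \right)}} = \frac{1}{-32} = - \frac{1}{32}$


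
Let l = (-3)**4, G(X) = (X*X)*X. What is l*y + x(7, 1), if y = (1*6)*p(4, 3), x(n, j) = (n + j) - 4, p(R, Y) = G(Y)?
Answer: 13126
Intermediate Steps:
G(X) = X**3 (G(X) = X**2*X = X**3)
p(R, Y) = Y**3
x(n, j) = -4 + j + n (x(n, j) = (j + n) - 4 = -4 + j + n)
y = 162 (y = (1*6)*3**3 = 6*27 = 162)
l = 81
l*y + x(7, 1) = 81*162 + (-4 + 1 + 7) = 13122 + 4 = 13126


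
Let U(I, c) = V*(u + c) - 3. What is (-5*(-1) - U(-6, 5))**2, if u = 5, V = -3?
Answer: 1444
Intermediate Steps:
U(I, c) = -18 - 3*c (U(I, c) = -3*(5 + c) - 3 = (-15 - 3*c) - 3 = -18 - 3*c)
(-5*(-1) - U(-6, 5))**2 = (-5*(-1) - (-18 - 3*5))**2 = (5 - (-18 - 15))**2 = (5 - 1*(-33))**2 = (5 + 33)**2 = 38**2 = 1444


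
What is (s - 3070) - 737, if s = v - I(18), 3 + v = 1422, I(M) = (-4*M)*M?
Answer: -1092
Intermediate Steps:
I(M) = -4*M**2
v = 1419 (v = -3 + 1422 = 1419)
s = 2715 (s = 1419 - (-4)*18**2 = 1419 - (-4)*324 = 1419 - 1*(-1296) = 1419 + 1296 = 2715)
(s - 3070) - 737 = (2715 - 3070) - 737 = -355 - 737 = -1092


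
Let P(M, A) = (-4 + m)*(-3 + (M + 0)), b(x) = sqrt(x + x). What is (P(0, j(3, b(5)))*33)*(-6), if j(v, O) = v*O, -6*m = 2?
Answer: -2574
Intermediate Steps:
m = -1/3 (m = -1/6*2 = -1/3 ≈ -0.33333)
b(x) = sqrt(2)*sqrt(x) (b(x) = sqrt(2*x) = sqrt(2)*sqrt(x))
j(v, O) = O*v
P(M, A) = 13 - 13*M/3 (P(M, A) = (-4 - 1/3)*(-3 + (M + 0)) = -13*(-3 + M)/3 = 13 - 13*M/3)
(P(0, j(3, b(5)))*33)*(-6) = ((13 - 13/3*0)*33)*(-6) = ((13 + 0)*33)*(-6) = (13*33)*(-6) = 429*(-6) = -2574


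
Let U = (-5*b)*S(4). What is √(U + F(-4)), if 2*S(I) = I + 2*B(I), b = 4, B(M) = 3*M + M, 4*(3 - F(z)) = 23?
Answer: I*√1451/2 ≈ 19.046*I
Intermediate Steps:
F(z) = -11/4 (F(z) = 3 - ¼*23 = 3 - 23/4 = -11/4)
B(M) = 4*M
S(I) = 9*I/2 (S(I) = (I + 2*(4*I))/2 = (I + 8*I)/2 = (9*I)/2 = 9*I/2)
U = -360 (U = (-5*4)*((9/2)*4) = -20*18 = -360)
√(U + F(-4)) = √(-360 - 11/4) = √(-1451/4) = I*√1451/2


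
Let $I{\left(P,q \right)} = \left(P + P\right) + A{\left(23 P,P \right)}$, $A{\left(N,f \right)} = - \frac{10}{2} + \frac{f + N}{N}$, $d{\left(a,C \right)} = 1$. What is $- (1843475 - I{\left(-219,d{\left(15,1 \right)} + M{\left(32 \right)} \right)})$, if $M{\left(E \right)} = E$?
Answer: $- \frac{42410090}{23} \approx -1.8439 \cdot 10^{6}$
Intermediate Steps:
$A{\left(N,f \right)} = -5 + \frac{N + f}{N}$ ($A{\left(N,f \right)} = \left(-10\right) \frac{1}{2} + \frac{N + f}{N} = -5 + \frac{N + f}{N}$)
$I{\left(P,q \right)} = - \frac{91}{23} + 2 P$ ($I{\left(P,q \right)} = \left(P + P\right) + \left(-4 + \frac{P}{23 P}\right) = 2 P + \left(-4 + P \frac{1}{23 P}\right) = 2 P + \left(-4 + \frac{1}{23}\right) = 2 P - \frac{91}{23} = - \frac{91}{23} + 2 P$)
$- (1843475 - I{\left(-219,d{\left(15,1 \right)} + M{\left(32 \right)} \right)}) = - (1843475 - \left(- \frac{91}{23} + 2 \left(-219\right)\right)) = - (1843475 - \left(- \frac{91}{23} - 438\right)) = - (1843475 - - \frac{10165}{23}) = - (1843475 + \frac{10165}{23}) = \left(-1\right) \frac{42410090}{23} = - \frac{42410090}{23}$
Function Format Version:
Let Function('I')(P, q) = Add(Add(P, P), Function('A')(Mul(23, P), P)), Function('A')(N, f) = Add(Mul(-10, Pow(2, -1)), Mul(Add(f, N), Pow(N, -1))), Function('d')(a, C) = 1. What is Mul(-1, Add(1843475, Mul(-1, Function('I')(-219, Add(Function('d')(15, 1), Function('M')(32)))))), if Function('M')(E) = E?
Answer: Rational(-42410090, 23) ≈ -1.8439e+6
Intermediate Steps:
Function('A')(N, f) = Add(-5, Mul(Pow(N, -1), Add(N, f))) (Function('A')(N, f) = Add(Mul(-10, Rational(1, 2)), Mul(Add(N, f), Pow(N, -1))) = Add(-5, Mul(Pow(N, -1), Add(N, f))))
Function('I')(P, q) = Add(Rational(-91, 23), Mul(2, P)) (Function('I')(P, q) = Add(Add(P, P), Add(-4, Mul(P, Pow(Mul(23, P), -1)))) = Add(Mul(2, P), Add(-4, Mul(P, Mul(Rational(1, 23), Pow(P, -1))))) = Add(Mul(2, P), Add(-4, Rational(1, 23))) = Add(Mul(2, P), Rational(-91, 23)) = Add(Rational(-91, 23), Mul(2, P)))
Mul(-1, Add(1843475, Mul(-1, Function('I')(-219, Add(Function('d')(15, 1), Function('M')(32)))))) = Mul(-1, Add(1843475, Mul(-1, Add(Rational(-91, 23), Mul(2, -219))))) = Mul(-1, Add(1843475, Mul(-1, Add(Rational(-91, 23), -438)))) = Mul(-1, Add(1843475, Mul(-1, Rational(-10165, 23)))) = Mul(-1, Add(1843475, Rational(10165, 23))) = Mul(-1, Rational(42410090, 23)) = Rational(-42410090, 23)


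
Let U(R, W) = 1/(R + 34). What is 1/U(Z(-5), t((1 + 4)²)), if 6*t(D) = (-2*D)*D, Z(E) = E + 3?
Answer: 32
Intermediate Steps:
Z(E) = 3 + E
t(D) = -D²/3 (t(D) = ((-2*D)*D)/6 = (-2*D²)/6 = -D²/3)
U(R, W) = 1/(34 + R)
1/U(Z(-5), t((1 + 4)²)) = 1/(1/(34 + (3 - 5))) = 1/(1/(34 - 2)) = 1/(1/32) = 32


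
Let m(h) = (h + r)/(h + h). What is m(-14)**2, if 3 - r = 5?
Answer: 16/49 ≈ 0.32653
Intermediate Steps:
r = -2 (r = 3 - 1*5 = 3 - 5 = -2)
m(h) = (-2 + h)/(2*h) (m(h) = (h - 2)/(h + h) = (-2 + h)/((2*h)) = (-2 + h)*(1/(2*h)) = (-2 + h)/(2*h))
m(-14)**2 = ((1/2)*(-2 - 14)/(-14))**2 = ((1/2)*(-1/14)*(-16))**2 = (4/7)**2 = 16/49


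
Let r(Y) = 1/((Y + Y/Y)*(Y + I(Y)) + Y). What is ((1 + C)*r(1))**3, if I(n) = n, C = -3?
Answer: -8/125 ≈ -0.064000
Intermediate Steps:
r(Y) = 1/(Y + 2*Y*(1 + Y)) (r(Y) = 1/((Y + Y/Y)*(Y + Y) + Y) = 1/((Y + 1)*(2*Y) + Y) = 1/((1 + Y)*(2*Y) + Y) = 1/(2*Y*(1 + Y) + Y) = 1/(Y + 2*Y*(1 + Y)))
((1 + C)*r(1))**3 = ((1 - 3)*(1/(1*(3 + 2*1))))**3 = (-2/(3 + 2))**3 = (-2/5)**3 = -8/125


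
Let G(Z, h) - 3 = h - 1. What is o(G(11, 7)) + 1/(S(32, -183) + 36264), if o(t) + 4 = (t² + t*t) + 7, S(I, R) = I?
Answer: 5988841/36296 ≈ 165.00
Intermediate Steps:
G(Z, h) = 2 + h (G(Z, h) = 3 + (h - 1) = 3 + (-1 + h) = 2 + h)
o(t) = 3 + 2*t² (o(t) = -4 + ((t² + t*t) + 7) = -4 + ((t² + t²) + 7) = -4 + (2*t² + 7) = -4 + (7 + 2*t²) = 3 + 2*t²)
o(G(11, 7)) + 1/(S(32, -183) + 36264) = (3 + 2*(2 + 7)²) + 1/(32 + 36264) = (3 + 2*9²) + 1/36296 = (3 + 2*81) + 1/36296 = (3 + 162) + 1/36296 = 165 + 1/36296 = 5988841/36296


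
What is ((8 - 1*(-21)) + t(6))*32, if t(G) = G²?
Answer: 2080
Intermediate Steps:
((8 - 1*(-21)) + t(6))*32 = ((8 - 1*(-21)) + 6²)*32 = ((8 + 21) + 36)*32 = (29 + 36)*32 = 65*32 = 2080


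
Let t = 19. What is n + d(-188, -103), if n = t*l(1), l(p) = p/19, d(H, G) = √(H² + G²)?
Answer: 1 + √45953 ≈ 215.37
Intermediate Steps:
d(H, G) = √(G² + H²)
l(p) = p/19 (l(p) = p*(1/19) = p/19)
n = 1 (n = 19*((1/19)*1) = 19*(1/19) = 1)
n + d(-188, -103) = 1 + √((-103)² + (-188)²) = 1 + √(10609 + 35344) = 1 + √45953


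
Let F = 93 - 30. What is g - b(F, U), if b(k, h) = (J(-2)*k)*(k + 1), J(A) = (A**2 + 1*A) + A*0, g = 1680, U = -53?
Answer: -6384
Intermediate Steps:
F = 63
J(A) = A + A**2 (J(A) = (A**2 + A) + 0 = (A + A**2) + 0 = A + A**2)
b(k, h) = 2*k*(1 + k) (b(k, h) = ((-2*(1 - 2))*k)*(k + 1) = ((-2*(-1))*k)*(1 + k) = (2*k)*(1 + k) = 2*k*(1 + k))
g - b(F, U) = 1680 - 2*63*(1 + 63) = 1680 - 2*63*64 = 1680 - 1*8064 = 1680 - 8064 = -6384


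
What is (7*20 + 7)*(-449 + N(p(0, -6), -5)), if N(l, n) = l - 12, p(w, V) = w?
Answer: -67767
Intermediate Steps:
N(l, n) = -12 + l
(7*20 + 7)*(-449 + N(p(0, -6), -5)) = (7*20 + 7)*(-449 + (-12 + 0)) = (140 + 7)*(-449 - 12) = 147*(-461) = -67767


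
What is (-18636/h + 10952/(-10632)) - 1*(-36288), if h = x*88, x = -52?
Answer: 55176029963/1520376 ≈ 36291.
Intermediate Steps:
h = -4576 (h = -52*88 = -4576)
(-18636/h + 10952/(-10632)) - 1*(-36288) = (-18636/(-4576) + 10952/(-10632)) - 1*(-36288) = (-18636*(-1/4576) + 10952*(-1/10632)) + 36288 = (4659/1144 - 1369/1329) + 36288 = 4625675/1520376 + 36288 = 55176029963/1520376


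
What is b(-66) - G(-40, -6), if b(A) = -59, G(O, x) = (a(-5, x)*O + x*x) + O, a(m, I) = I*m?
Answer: 1145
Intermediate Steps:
G(O, x) = O + x**2 - 5*O*x (G(O, x) = ((x*(-5))*O + x*x) + O = ((-5*x)*O + x**2) + O = (-5*O*x + x**2) + O = (x**2 - 5*O*x) + O = O + x**2 - 5*O*x)
b(-66) - G(-40, -6) = -59 - (-40 + (-6)**2 - 5*(-40)*(-6)) = -59 - (-40 + 36 - 1200) = -59 - 1*(-1204) = -59 + 1204 = 1145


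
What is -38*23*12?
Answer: -10488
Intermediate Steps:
-38*23*12 = -874*12 = -10488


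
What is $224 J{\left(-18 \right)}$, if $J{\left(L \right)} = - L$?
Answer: $4032$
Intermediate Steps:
$224 J{\left(-18 \right)} = 224 \left(\left(-1\right) \left(-18\right)\right) = 224 \cdot 18 = 4032$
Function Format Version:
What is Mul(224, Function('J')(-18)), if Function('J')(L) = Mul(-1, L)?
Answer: 4032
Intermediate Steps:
Mul(224, Function('J')(-18)) = Mul(224, Mul(-1, -18)) = Mul(224, 18) = 4032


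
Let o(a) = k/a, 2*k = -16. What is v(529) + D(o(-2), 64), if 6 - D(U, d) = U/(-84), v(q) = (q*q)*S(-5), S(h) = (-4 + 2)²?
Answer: 23506771/21 ≈ 1.1194e+6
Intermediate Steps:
k = -8 (k = (½)*(-16) = -8)
S(h) = 4 (S(h) = (-2)² = 4)
o(a) = -8/a
v(q) = 4*q² (v(q) = (q*q)*4 = q²*4 = 4*q²)
D(U, d) = 6 + U/84 (D(U, d) = 6 - U/(-84) = 6 - U*(-1)/84 = 6 - (-1)*U/84 = 6 + U/84)
v(529) + D(o(-2), 64) = 4*529² + (6 + (-8/(-2))/84) = 4*279841 + (6 + (-8*(-½))/84) = 1119364 + (6 + (1/84)*4) = 1119364 + (6 + 1/21) = 1119364 + 127/21 = 23506771/21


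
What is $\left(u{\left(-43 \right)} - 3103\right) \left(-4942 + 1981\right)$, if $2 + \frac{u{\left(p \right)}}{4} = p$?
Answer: $9720963$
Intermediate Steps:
$u{\left(p \right)} = -8 + 4 p$
$\left(u{\left(-43 \right)} - 3103\right) \left(-4942 + 1981\right) = \left(\left(-8 + 4 \left(-43\right)\right) - 3103\right) \left(-4942 + 1981\right) = \left(\left(-8 - 172\right) - 3103\right) \left(-2961\right) = \left(-180 - 3103\right) \left(-2961\right) = \left(-3283\right) \left(-2961\right) = 9720963$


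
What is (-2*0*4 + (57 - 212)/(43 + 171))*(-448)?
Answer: 34720/107 ≈ 324.49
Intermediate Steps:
(-2*0*4 + (57 - 212)/(43 + 171))*(-448) = (0*4 - 155/214)*(-448) = (0 - 155*1/214)*(-448) = (0 - 155/214)*(-448) = -155/214*(-448) = 34720/107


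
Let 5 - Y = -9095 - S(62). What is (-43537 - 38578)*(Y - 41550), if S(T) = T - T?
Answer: 2664631750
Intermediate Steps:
S(T) = 0
Y = 9100 (Y = 5 - (-9095 - 1*0) = 5 - (-9095 + 0) = 5 - 1*(-9095) = 5 + 9095 = 9100)
(-43537 - 38578)*(Y - 41550) = (-43537 - 38578)*(9100 - 41550) = -82115*(-32450) = 2664631750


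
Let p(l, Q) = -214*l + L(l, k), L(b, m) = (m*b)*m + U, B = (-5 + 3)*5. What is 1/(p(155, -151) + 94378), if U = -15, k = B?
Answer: 1/76693 ≈ 1.3039e-5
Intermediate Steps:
B = -10 (B = -2*5 = -10)
k = -10
L(b, m) = -15 + b*m² (L(b, m) = (m*b)*m - 15 = (b*m)*m - 15 = b*m² - 15 = -15 + b*m²)
p(l, Q) = -15 - 114*l (p(l, Q) = -214*l + (-15 + l*(-10)²) = -214*l + (-15 + l*100) = -214*l + (-15 + 100*l) = -15 - 114*l)
1/(p(155, -151) + 94378) = 1/((-15 - 114*155) + 94378) = 1/((-15 - 17670) + 94378) = 1/(-17685 + 94378) = 1/76693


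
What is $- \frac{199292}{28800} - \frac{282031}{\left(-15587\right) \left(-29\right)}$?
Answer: $- \frac{24551765129}{3254565600} \approx -7.5438$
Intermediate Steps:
$- \frac{199292}{28800} - \frac{282031}{\left(-15587\right) \left(-29\right)} = \left(-199292\right) \frac{1}{28800} - \frac{282031}{452023} = - \frac{49823}{7200} - \frac{282031}{452023} = - \frac{24551765129}{3254565600}$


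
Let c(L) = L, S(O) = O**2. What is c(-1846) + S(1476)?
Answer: 2176730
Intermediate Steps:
c(-1846) + S(1476) = -1846 + 1476**2 = -1846 + 2178576 = 2176730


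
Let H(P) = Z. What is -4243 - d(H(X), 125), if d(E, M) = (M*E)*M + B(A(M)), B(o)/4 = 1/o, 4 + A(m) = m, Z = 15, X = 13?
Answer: -28872782/121 ≈ -2.3862e+5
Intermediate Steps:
A(m) = -4 + m
H(P) = 15
B(o) = 4/o
d(E, M) = 4/(-4 + M) + E*M² (d(E, M) = (M*E)*M + 4/(-4 + M) = (E*M)*M + 4/(-4 + M) = E*M² + 4/(-4 + M) = 4/(-4 + M) + E*M²)
-4243 - d(H(X), 125) = -4243 - (4 + 15*125²*(-4 + 125))/(-4 + 125) = -4243 - (4 + 15*15625*121)/121 = -4243 - (4 + 28359375)/121 = -4243 - 28359379/121 = -28872782/121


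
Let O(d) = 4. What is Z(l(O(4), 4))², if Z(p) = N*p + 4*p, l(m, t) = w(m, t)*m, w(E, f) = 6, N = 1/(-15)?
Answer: 222784/25 ≈ 8911.4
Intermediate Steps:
N = -1/15 ≈ -0.066667
l(m, t) = 6*m
Z(p) = 59*p/15 (Z(p) = -p/15 + 4*p = 59*p/15)
Z(l(O(4), 4))² = (59*(6*4)/15)² = ((59/15)*24)² = (472/5)² = 222784/25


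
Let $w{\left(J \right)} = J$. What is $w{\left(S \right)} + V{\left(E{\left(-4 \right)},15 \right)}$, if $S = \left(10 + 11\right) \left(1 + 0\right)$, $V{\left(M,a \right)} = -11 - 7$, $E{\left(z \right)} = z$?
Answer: $3$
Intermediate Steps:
$V{\left(M,a \right)} = -18$
$S = 21$ ($S = 21 \cdot 1 = 21$)
$w{\left(S \right)} + V{\left(E{\left(-4 \right)},15 \right)} = 21 - 18 = 3$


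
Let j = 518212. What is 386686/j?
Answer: 193343/259106 ≈ 0.74619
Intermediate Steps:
386686/j = 386686/518212 = 386686*(1/518212) = 193343/259106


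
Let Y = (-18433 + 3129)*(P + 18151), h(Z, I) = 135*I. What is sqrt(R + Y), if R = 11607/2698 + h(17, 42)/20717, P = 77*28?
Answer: I*sqrt(970930943415285321889554)/55894466 ≈ 17629.0*I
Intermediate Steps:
P = 2156
R = 255759879/55894466 (R = 11607/2698 + (135*42)/20717 = 11607*(1/2698) + 5670*(1/20717) = 11607/2698 + 5670/20717 = 255759879/55894466 ≈ 4.5758)
Y = -310778328 (Y = (-18433 + 3129)*(2156 + 18151) = -15304*20307 = -310778328)
sqrt(R + Y) = sqrt(255759879/55894466 - 310778328) = sqrt(-17370788432172969/55894466) = I*sqrt(970930943415285321889554)/55894466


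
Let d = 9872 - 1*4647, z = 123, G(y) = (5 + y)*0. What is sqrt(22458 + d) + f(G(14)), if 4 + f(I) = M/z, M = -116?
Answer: -608/123 + sqrt(27683) ≈ 161.44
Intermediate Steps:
G(y) = 0
f(I) = -608/123 (f(I) = -4 - 116/123 = -608/123)
d = 5225 (d = 9872 - 4647 = 5225)
sqrt(22458 + d) + f(G(14)) = sqrt(22458 + 5225) - 608/123 = sqrt(27683) - 608/123 = -608/123 + sqrt(27683)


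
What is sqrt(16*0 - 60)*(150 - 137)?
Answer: 26*I*sqrt(15) ≈ 100.7*I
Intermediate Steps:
sqrt(16*0 - 60)*(150 - 137) = sqrt(0 - 60)*13 = sqrt(-60)*13 = (2*I*sqrt(15))*13 = 26*I*sqrt(15)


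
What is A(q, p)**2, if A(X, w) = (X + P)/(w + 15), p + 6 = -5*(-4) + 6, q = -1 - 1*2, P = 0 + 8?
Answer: 1/49 ≈ 0.020408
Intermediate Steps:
P = 8
q = -3 (q = -1 - 2 = -3)
p = 20 (p = -6 + (-5*(-4) + 6) = -6 + (20 + 6) = -6 + 26 = 20)
A(X, w) = (8 + X)/(15 + w) (A(X, w) = (X + 8)/(w + 15) = (8 + X)/(15 + w))
A(q, p)**2 = ((8 - 3)/(15 + 20))**2 = (5/35)**2 = ((1/35)*5)**2 = (1/7)**2 = 1/49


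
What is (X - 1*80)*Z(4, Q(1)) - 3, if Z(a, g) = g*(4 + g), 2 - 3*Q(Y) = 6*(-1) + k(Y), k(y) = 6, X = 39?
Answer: -1175/9 ≈ -130.56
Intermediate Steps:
Q(Y) = 2/3 (Q(Y) = 2/3 - (6*(-1) + 6)/3 = 2/3 - (-6 + 6)/3 = 2/3 - 1/3*0 = 2/3 + 0 = 2/3)
(X - 1*80)*Z(4, Q(1)) - 3 = (39 - 1*80)*(2*(4 + 2/3)/3) - 3 = (39 - 80)*((2/3)*(14/3)) - 3 = -41*28/9 - 3 = -1148/9 - 3 = -1175/9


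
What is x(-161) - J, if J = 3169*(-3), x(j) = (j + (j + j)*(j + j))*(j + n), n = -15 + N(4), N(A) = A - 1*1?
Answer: -17899972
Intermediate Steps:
N(A) = -1 + A (N(A) = A - 1 = -1 + A)
n = -12 (n = -15 + (-1 + 4) = -15 + 3 = -12)
x(j) = (-12 + j)*(j + 4*j²) (x(j) = (j + (j + j)*(j + j))*(j - 12) = (j + (2*j)*(2*j))*(-12 + j) = (j + 4*j²)*(-12 + j) = (-12 + j)*(j + 4*j²))
J = -9507
x(-161) - J = -161*(-12 - 47*(-161) + 4*(-161)²) - 1*(-9507) = -161*(-12 + 7567 + 4*25921) + 9507 = -161*(-12 + 7567 + 103684) + 9507 = -161*111239 + 9507 = -17909479 + 9507 = -17899972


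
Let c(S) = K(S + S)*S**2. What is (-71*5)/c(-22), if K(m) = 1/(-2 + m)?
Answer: 8165/242 ≈ 33.740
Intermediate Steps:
c(S) = S**2/(-2 + 2*S) (c(S) = S**2/(-2 + (S + S)) = S**2/(-2 + 2*S))
(-71*5)/c(-22) = (-71*5)/(((1/2)*(-22)**2/(-1 - 22))) = -355/((1/2)*484/(-23)) = -355/((1/2)*484*(-1/23)) = -355/(-242/23) = -355*(-23/242) = 8165/242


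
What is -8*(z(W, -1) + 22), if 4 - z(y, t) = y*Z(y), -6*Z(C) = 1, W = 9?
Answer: -220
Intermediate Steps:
Z(C) = -1/6 (Z(C) = -1/6*1 = -1/6)
z(y, t) = 4 + y/6 (z(y, t) = 4 - y*(-1)/6 = 4 - (-1)*y/6 = 4 + y/6)
-8*(z(W, -1) + 22) = -8*((4 + (1/6)*9) + 22) = -8*((4 + 3/2) + 22) = -8*(11/2 + 22) = -8*55/2 = -220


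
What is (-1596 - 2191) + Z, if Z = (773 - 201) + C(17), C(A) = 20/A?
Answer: -54635/17 ≈ -3213.8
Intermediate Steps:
Z = 9744/17 (Z = (773 - 201) + 20/17 = 572 + 20*(1/17) = 572 + 20/17 = 9744/17 ≈ 573.18)
(-1596 - 2191) + Z = (-1596 - 2191) + 9744/17 = -3787 + 9744/17 = -54635/17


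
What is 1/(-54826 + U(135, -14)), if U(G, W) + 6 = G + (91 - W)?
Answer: -1/54592 ≈ -1.8318e-5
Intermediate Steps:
U(G, W) = 85 + G - W (U(G, W) = -6 + (G + (91 - W)) = -6 + (91 + G - W) = 85 + G - W)
1/(-54826 + U(135, -14)) = 1/(-54826 + (85 + 135 - 1*(-14))) = 1/(-54826 + (85 + 135 + 14)) = 1/(-54826 + 234) = 1/(-54592) = -1/54592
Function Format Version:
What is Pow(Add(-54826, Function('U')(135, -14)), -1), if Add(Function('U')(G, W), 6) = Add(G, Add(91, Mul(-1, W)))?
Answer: Rational(-1, 54592) ≈ -1.8318e-5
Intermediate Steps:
Function('U')(G, W) = Add(85, G, Mul(-1, W)) (Function('U')(G, W) = Add(-6, Add(G, Add(91, Mul(-1, W)))) = Add(-6, Add(91, G, Mul(-1, W))) = Add(85, G, Mul(-1, W)))
Pow(Add(-54826, Function('U')(135, -14)), -1) = Pow(Add(-54826, Add(85, 135, Mul(-1, -14))), -1) = Pow(Add(-54826, Add(85, 135, 14)), -1) = Pow(Add(-54826, 234), -1) = Pow(-54592, -1) = Rational(-1, 54592)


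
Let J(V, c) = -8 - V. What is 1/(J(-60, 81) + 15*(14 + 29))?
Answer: 1/697 ≈ 0.0014347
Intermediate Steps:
1/(J(-60, 81) + 15*(14 + 29)) = 1/((-8 - 1*(-60)) + 15*(14 + 29)) = 1/((-8 + 60) + 15*43) = 1/(52 + 645) = 1/697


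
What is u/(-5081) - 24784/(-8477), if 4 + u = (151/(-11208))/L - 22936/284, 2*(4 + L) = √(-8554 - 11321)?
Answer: 251183669548328596/85426228973494353 - 755*I*√795/567741570636 ≈ 2.9404 - 3.7496e-8*I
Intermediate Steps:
L = -4 + 5*I*√795/2 (L = -4 + √(-8554 - 11321)/2 = -4 + √(-19875)/2 = -4 + (5*I*√795)/2 = -4 + 5*I*√795/2 ≈ -4.0 + 70.489*I)
u = -6018/71 - 151/(11208*(-4 + 5*I*√795/2)) (u = -4 + ((151/(-11208))/(-4 + 5*I*√795/2) - 22936/284) = -4 + ((151*(-1/11208))/(-4 + 5*I*√795/2) - 22936*1/284) = -4 + (-151/(11208*(-4 + 5*I*√795/2)) - 5734/71) = -4 + (-5734/71 - 151/(11208*(-4 + 5*I*√795/2))) = -6018/71 - 151/(11208*(-4 + 5*I*√795/2)) ≈ -84.76 + 0.00019051*I)
u/(-5081) - 24784/(-8477) = (-168110034260/1983352269 + 755*I*√795/111738156)/(-5081) - 24784/(-8477) = (-168110034260/1983352269 + 755*I*√795/111738156)*(-1/5081) - 24784*(-1/8477) = (168110034260/10077412878789 - 755*I*√795/567741570636) + 24784/8477 = 251183669548328596/85426228973494353 - 755*I*√795/567741570636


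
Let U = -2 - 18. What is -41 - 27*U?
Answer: 499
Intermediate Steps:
U = -20
-41 - 27*U = -41 - 27*(-20) = -41 + 540 = 499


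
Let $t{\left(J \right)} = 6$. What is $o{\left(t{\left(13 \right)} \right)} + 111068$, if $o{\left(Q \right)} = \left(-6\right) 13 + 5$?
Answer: $110995$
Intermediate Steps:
$o{\left(Q \right)} = -73$ ($o{\left(Q \right)} = -78 + 5 = -73$)
$o{\left(t{\left(13 \right)} \right)} + 111068 = -73 + 111068 = 110995$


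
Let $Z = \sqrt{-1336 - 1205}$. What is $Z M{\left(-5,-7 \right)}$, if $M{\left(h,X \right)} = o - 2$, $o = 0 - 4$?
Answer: $- 66 i \sqrt{21} \approx - 302.45 i$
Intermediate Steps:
$o = -4$ ($o = 0 - 4 = -4$)
$M{\left(h,X \right)} = -6$ ($M{\left(h,X \right)} = -4 - 2 = -6$)
$Z = 11 i \sqrt{21}$ ($Z = \sqrt{-2541} = 11 i \sqrt{21} \approx 50.408 i$)
$Z M{\left(-5,-7 \right)} = 11 i \sqrt{21} \left(-6\right) = - 66 i \sqrt{21}$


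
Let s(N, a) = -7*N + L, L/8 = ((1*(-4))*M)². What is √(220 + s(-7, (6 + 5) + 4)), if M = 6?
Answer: √4877 ≈ 69.836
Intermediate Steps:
L = 4608 (L = 8*((1*(-4))*6)² = 8*(-4*6)² = 8*(-24)² = 8*576 = 4608)
s(N, a) = 4608 - 7*N (s(N, a) = -7*N + 4608 = 4608 - 7*N)
√(220 + s(-7, (6 + 5) + 4)) = √(220 + (4608 - 7*(-7))) = √(220 + (4608 + 49)) = √(220 + 4657) = √4877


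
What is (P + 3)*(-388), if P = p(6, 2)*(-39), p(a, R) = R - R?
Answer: -1164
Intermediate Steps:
p(a, R) = 0
P = 0 (P = 0*(-39) = 0)
(P + 3)*(-388) = (0 + 3)*(-388) = 3*(-388) = -1164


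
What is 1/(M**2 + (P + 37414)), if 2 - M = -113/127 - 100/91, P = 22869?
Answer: 133564249/8053778555876 ≈ 1.6584e-5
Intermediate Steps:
M = 46097/11557 (M = 2 - (-113/127 - 100/91) = 2 - 1*(-22983/11557) = 2 + 22983/11557 = 46097/11557 ≈ 3.9887)
1/(M**2 + (P + 37414)) = 1/((46097/11557)**2 + (22869 + 37414)) = 1/(2124933409/133564249 + 60283) = 1/(8053778555876/133564249) = 133564249/8053778555876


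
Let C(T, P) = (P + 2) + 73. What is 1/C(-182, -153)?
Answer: -1/78 ≈ -0.012821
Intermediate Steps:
C(T, P) = 75 + P (C(T, P) = (2 + P) + 73 = 75 + P)
1/C(-182, -153) = 1/(75 - 153) = 1/(-78) = -1/78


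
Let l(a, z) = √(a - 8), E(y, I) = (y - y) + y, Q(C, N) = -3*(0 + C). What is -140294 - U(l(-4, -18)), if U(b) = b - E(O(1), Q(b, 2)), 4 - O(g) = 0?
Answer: -140290 - 2*I*√3 ≈ -1.4029e+5 - 3.4641*I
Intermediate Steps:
Q(C, N) = -3*C
O(g) = 4 (O(g) = 4 - 1*0 = 4 + 0 = 4)
E(y, I) = y (E(y, I) = 0 + y = y)
l(a, z) = √(-8 + a)
U(b) = -4 + b (U(b) = b - 1*4 = b - 4 = -4 + b)
-140294 - U(l(-4, -18)) = -140294 - (-4 + √(-8 - 4)) = -140294 - (-4 + √(-12)) = -140294 - (-4 + 2*I*√3) = -140294 + (4 - 2*I*√3) = -140290 - 2*I*√3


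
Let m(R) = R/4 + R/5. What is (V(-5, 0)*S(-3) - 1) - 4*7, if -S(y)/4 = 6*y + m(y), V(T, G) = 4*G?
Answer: -29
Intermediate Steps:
m(R) = 9*R/20 (m(R) = R*(¼) + R*(⅕) = R/4 + R/5 = 9*R/20)
S(y) = -129*y/5 (S(y) = -4*(6*y + 9*y/20) = -129*y/5)
(V(-5, 0)*S(-3) - 1) - 4*7 = ((4*0)*(-129/5*(-3)) - 1) - 4*7 = (0*(387/5) - 1) - 1*28 = (0 - 1) - 28 = -1 - 28 = -29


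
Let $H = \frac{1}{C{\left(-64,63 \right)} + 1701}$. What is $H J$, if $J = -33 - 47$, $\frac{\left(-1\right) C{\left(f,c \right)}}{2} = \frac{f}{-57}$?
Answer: $- \frac{4560}{96829} \approx -0.047093$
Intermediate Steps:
$C{\left(f,c \right)} = \frac{2 f}{57}$ ($C{\left(f,c \right)} = - 2 \frac{f}{-57} = - 2 f \left(- \frac{1}{57}\right) = - 2 \left(- \frac{f}{57}\right) = \frac{2 f}{57}$)
$J = -80$ ($J = -33 - 47 = -80$)
$H = \frac{57}{96829}$ ($H = \frac{1}{\frac{2}{57} \left(-64\right) + 1701} = \frac{1}{- \frac{128}{57} + 1701} = \frac{1}{\frac{96829}{57}} = \frac{57}{96829} \approx 0.00058867$)
$H J = \frac{57}{96829} \left(-80\right) = - \frac{4560}{96829}$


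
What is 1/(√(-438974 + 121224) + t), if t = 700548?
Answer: 350274/245383909027 - 5*I*√12710/490767818054 ≈ 1.4275e-6 - 1.1486e-9*I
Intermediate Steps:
1/(√(-438974 + 121224) + t) = 1/(√(-438974 + 121224) + 700548) = 1/(√(-317750) + 700548) = 1/(5*I*√12710 + 700548) = 1/(700548 + 5*I*√12710)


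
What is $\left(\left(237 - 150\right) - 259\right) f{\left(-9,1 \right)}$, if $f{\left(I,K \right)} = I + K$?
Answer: $1376$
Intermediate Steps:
$\left(\left(237 - 150\right) - 259\right) f{\left(-9,1 \right)} = \left(\left(237 - 150\right) - 259\right) \left(-9 + 1\right) = \left(87 - 259\right) \left(-8\right) = \left(-172\right) \left(-8\right) = 1376$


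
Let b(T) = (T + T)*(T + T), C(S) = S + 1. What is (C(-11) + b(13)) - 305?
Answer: 361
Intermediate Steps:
C(S) = 1 + S
b(T) = 4*T**2 (b(T) = (2*T)*(2*T) = 4*T**2)
(C(-11) + b(13)) - 305 = ((1 - 11) + 4*13**2) - 305 = (-10 + 4*169) - 305 = (-10 + 676) - 305 = 666 - 305 = 361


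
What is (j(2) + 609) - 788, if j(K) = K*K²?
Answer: -171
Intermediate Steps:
j(K) = K³
(j(2) + 609) - 788 = (2³ + 609) - 788 = (8 + 609) - 788 = 617 - 788 = -171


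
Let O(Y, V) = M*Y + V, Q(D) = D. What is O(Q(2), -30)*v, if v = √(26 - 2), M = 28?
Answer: 52*√6 ≈ 127.37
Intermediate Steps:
O(Y, V) = V + 28*Y (O(Y, V) = 28*Y + V = V + 28*Y)
v = 2*√6 (v = √24 = 2*√6 ≈ 4.8990)
O(Q(2), -30)*v = (-30 + 28*2)*(2*√6) = (-30 + 56)*(2*√6) = 26*(2*√6) = 52*√6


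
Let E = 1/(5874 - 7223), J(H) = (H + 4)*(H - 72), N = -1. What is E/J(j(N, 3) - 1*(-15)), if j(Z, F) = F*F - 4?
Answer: 1/1683552 ≈ 5.9398e-7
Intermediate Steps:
j(Z, F) = -4 + F² (j(Z, F) = F² - 4 = -4 + F²)
J(H) = (-72 + H)*(4 + H) (J(H) = (4 + H)*(-72 + H) = (-72 + H)*(4 + H))
E = -1/1349 (E = 1/(-1349) = -1/1349 ≈ -0.00074129)
E/J(j(N, 3) - 1*(-15)) = -1/(1349*(-288 + ((-4 + 3²) - 1*(-15))² - 68*((-4 + 3²) - 1*(-15)))) = -1/(1349*(-288 + ((-4 + 9) + 15)² - 68*((-4 + 9) + 15))) = -1/(1349*(-288 + (5 + 15)² - 68*(5 + 15))) = -1/(1349*(-288 + 20² - 68*20)) = -1/(1349*(-288 + 400 - 1360)) = -1/1349/(-1248) = -1/1349*(-1/1248) = 1/1683552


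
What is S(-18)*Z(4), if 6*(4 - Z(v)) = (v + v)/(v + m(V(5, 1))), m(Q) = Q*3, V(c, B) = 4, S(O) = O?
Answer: -141/2 ≈ -70.500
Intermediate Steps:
m(Q) = 3*Q
Z(v) = 4 - v/(3*(12 + v)) (Z(v) = 4 - (v + v)/(6*(v + 3*4)) = 4 - 2*v/(6*(v + 12)) = 4 - 2*v/(6*(12 + v)) = 4 - v/(3*(12 + v)))
S(-18)*Z(4) = -6*(144 + 11*4)/(12 + 4) = -6*(144 + 44)/16 = -6*188/16 = -18*47/12 = -141/2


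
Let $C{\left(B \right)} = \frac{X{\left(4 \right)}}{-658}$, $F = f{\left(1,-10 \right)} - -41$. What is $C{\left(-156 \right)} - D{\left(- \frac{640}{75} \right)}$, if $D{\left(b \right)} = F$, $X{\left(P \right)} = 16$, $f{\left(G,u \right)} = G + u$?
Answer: $- \frac{10536}{329} \approx -32.024$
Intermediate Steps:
$F = 32$ ($F = \left(1 - 10\right) - -41 = -9 + 41 = 32$)
$D{\left(b \right)} = 32$
$C{\left(B \right)} = - \frac{8}{329}$ ($C{\left(B \right)} = \frac{16}{-658} = 16 \left(- \frac{1}{658}\right) = - \frac{8}{329}$)
$C{\left(-156 \right)} - D{\left(- \frac{640}{75} \right)} = - \frac{8}{329} - 32 = - \frac{10536}{329}$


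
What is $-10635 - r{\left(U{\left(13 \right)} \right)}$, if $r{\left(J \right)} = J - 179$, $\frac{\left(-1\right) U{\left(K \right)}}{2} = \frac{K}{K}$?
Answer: $-10454$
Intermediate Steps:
$U{\left(K \right)} = -2$ ($U{\left(K \right)} = - 2 \frac{K}{K} = \left(-2\right) 1 = -2$)
$r{\left(J \right)} = -179 + J$
$-10635 - r{\left(U{\left(13 \right)} \right)} = -10635 - \left(-179 - 2\right) = -10635 - -181 = -10635 + 181 = -10454$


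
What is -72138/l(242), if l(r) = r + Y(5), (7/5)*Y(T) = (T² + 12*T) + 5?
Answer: -252483/1072 ≈ -235.53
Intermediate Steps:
Y(T) = 25/7 + 5*T²/7 + 60*T/7 (Y(T) = 5*((T² + 12*T) + 5)/7 = 5*(5 + T² + 12*T)/7 = 25/7 + 5*T²/7 + 60*T/7)
l(r) = 450/7 + r (l(r) = r + (25/7 + (5/7)*5² + (60/7)*5) = r + (25/7 + (5/7)*25 + 300/7) = r + (25/7 + 125/7 + 300/7) = r + 450/7 = 450/7 + r)
-72138/l(242) = -72138/(450/7 + 242) = -72138/2144/7 = -72138*7/2144 = -252483/1072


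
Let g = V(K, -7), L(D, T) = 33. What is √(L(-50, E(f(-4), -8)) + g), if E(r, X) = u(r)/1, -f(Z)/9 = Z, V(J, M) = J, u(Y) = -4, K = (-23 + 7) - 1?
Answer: 4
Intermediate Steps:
K = -17 (K = -16 - 1 = -17)
f(Z) = -9*Z
E(r, X) = -4 (E(r, X) = -4/1 = -4*1 = -4)
g = -17
√(L(-50, E(f(-4), -8)) + g) = √(33 - 17) = √16 = 4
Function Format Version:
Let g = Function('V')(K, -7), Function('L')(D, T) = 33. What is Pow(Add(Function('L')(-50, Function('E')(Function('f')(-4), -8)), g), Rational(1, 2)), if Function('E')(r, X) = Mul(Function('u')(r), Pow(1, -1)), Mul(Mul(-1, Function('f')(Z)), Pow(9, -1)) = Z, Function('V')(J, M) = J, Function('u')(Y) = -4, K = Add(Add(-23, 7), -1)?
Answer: 4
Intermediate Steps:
K = -17 (K = Add(-16, -1) = -17)
Function('f')(Z) = Mul(-9, Z)
Function('E')(r, X) = -4 (Function('E')(r, X) = Mul(-4, Pow(1, -1)) = Mul(-4, 1) = -4)
g = -17
Pow(Add(Function('L')(-50, Function('E')(Function('f')(-4), -8)), g), Rational(1, 2)) = Pow(Add(33, -17), Rational(1, 2)) = Pow(16, Rational(1, 2)) = 4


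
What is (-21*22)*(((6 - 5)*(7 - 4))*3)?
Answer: -4158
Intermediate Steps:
(-21*22)*(((6 - 5)*(7 - 4))*3) = -462*1*3*3 = -1386*3 = -462*9 = -4158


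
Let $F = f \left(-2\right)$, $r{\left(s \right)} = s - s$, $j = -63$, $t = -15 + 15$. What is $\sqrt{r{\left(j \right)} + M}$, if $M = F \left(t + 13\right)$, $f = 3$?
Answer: $i \sqrt{78} \approx 8.8318 i$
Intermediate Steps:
$t = 0$
$r{\left(s \right)} = 0$
$F = -6$ ($F = 3 \left(-2\right) = -6$)
$M = -78$ ($M = - 6 \left(0 + 13\right) = \left(-6\right) 13 = -78$)
$\sqrt{r{\left(j \right)} + M} = \sqrt{0 - 78} = \sqrt{-78} = i \sqrt{78}$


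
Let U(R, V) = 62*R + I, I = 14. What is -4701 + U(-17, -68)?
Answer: -5741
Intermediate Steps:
U(R, V) = 14 + 62*R (U(R, V) = 62*R + 14 = 14 + 62*R)
-4701 + U(-17, -68) = -4701 + (14 + 62*(-17)) = -4701 + (14 - 1054) = -4701 - 1040 = -5741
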